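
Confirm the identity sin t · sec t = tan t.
LHS = sin t · (1/cos t) = sin t/cos t = tan t = RHS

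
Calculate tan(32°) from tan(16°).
tan(32°) = 2 tan 16° / (1 - tan²16°) = 0.6249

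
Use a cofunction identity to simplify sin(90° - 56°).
sin(90° - 56°) = cos(56°)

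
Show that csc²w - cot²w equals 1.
LHS = 1/sin²w - cos²w/sin²w = (1 - cos²w)/sin²w = sin²w/sin²w = 1 = RHS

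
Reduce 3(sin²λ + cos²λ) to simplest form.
3(sin²λ + cos²λ) = 3 (using Pythagorean identity)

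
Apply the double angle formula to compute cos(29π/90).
cos(29π/90) = cos²29π/180 - sin²29π/180 = 0.5299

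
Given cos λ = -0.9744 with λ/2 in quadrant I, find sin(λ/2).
sin(λ/2) = ±√((1 - cos λ)/2); positive since λ/2 ∈ QI, so sin(λ/2) = 0.9936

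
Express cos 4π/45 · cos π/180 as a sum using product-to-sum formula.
cos 4π/45 cos π/180 = (1/2)[cos(4π/45-π/180) + cos(4π/45+π/180)]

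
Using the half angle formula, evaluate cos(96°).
cos(96°) = -√((1 + cos 192°)/2) = -0.1045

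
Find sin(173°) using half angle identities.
sin(173°) = √((1 - cos 346°)/2) = 0.1219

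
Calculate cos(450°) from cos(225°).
cos(450°) = cos²225° - sin²225° = 0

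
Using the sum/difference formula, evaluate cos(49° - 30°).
cos(49° - 30°) = cos 49° cos 30° + sin 49° sin 30° = 0.9455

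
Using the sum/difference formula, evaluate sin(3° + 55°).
sin(3° + 55°) = sin 3° cos 55° + cos 3° sin 55° = 0.848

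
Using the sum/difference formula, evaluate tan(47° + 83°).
tan(47° + 83°) = (tan 47° + tan 83°)/(1 - tan 47° tan 83°) = -1.192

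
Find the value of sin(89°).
sin(89°) = 0.9998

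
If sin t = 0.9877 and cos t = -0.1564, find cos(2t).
cos(2t) = cos²t - sin²t = -0.9511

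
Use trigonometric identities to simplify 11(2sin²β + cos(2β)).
11(2sin²β + cos(2β)) = 11 (using Double angle)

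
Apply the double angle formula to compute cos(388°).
cos(388°) = cos²194° - sin²194° = 0.8829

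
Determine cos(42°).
cos(42°) = 0.7431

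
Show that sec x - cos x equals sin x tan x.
LHS = 1/cos x - cos x = (1 - cos²x)/cos x = sin²x/cos x = sin x · (sin x/cos x) = sin x tan x = RHS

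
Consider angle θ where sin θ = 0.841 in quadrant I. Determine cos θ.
cos θ = √(1 - sin²θ) = 0.541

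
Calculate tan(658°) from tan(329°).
tan(658°) = 2 tan 329° / (1 - tan²329°) = -1.881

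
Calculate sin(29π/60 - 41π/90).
sin(29π/60 - 41π/90) = sin 29π/60 cos 41π/90 - cos 29π/60 sin 41π/90 = 0.08716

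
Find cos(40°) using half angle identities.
cos(40°) = √((1 + cos 80°)/2) = 0.766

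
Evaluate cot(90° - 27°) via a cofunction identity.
cot(90° - 27°) = tan(27°) = 0.5095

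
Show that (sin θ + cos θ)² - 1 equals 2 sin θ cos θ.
LHS = sin²θ + 2 sin θ cos θ + cos²θ - 1 = (sin²θ + cos²θ) + 2 sin θ cos θ - 1 = 1 + 2 sin θ cos θ - 1 = 2 sin θ cos θ = RHS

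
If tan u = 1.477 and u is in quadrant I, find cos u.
cos u = 0.5606 (using tan²u + 1 = sec²u)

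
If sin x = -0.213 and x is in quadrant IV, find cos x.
cos x = 0.9771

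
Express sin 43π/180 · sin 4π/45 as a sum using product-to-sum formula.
sin 43π/180 sin 4π/45 = (1/2)[cos(43π/180-4π/45) - cos(43π/180+4π/45)]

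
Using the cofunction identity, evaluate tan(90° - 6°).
tan(90° - 6°) = cot(6°) = 9.514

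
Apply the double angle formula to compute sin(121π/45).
sin(121π/45) = 2 sin 121π/90 cos 121π/90 = 0.829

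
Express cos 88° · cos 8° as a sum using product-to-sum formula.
cos 88° cos 8° = (1/2)[cos(88°-8°) + cos(88°+8°)]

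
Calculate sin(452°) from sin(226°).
sin(452°) = 2 sin 226° cos 226° = 0.9994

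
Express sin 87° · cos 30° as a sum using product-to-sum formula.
sin 87° cos 30° = (1/2)[sin(87°+30°) + sin(87°-30°)]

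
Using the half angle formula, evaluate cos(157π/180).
cos(157π/180) = -√((1 + cos 157π/90)/2) = -0.9205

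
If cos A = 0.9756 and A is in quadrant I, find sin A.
sin A = 0.2196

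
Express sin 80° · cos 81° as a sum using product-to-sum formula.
sin 80° cos 81° = (1/2)[sin(80°+81°) + sin(80°-81°)]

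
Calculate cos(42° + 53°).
cos(42° + 53°) = cos 42° cos 53° - sin 42° sin 53° = -0.08716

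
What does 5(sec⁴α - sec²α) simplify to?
5(sec⁴α - sec²α) = 5(tan⁴α + tan²α) (using Pythagorean)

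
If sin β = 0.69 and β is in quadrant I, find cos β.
cos β = 0.7238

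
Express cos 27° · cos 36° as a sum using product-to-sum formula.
cos 27° cos 36° = (1/2)[cos(27°-36°) + cos(27°+36°)]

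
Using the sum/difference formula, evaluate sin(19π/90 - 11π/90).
sin(19π/90 - 11π/90) = sin 19π/90 cos 11π/90 - cos 19π/90 sin 11π/90 = 0.2756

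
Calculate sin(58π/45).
sin(58π/45) = -0.788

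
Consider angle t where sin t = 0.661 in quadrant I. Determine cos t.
cos t = √(1 - sin²t) = 0.7504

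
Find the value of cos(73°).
cos(73°) = 0.2924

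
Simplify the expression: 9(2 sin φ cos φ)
9(2 sin φ cos φ) = 9(sin(2φ)) (using Double angle)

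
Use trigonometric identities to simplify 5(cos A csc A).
5(cos A csc A) = 5(cot A) (using Reciprocal + quotient)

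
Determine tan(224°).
tan(224°) = 0.9657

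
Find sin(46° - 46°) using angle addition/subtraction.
sin(46° - 46°) = sin 46° cos 46° - cos 46° sin 46° = 0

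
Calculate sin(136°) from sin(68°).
sin(136°) = 2 sin 68° cos 68° = 0.6947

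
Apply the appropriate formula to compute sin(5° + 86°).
sin(5° + 86°) = sin 5° cos 86° + cos 5° sin 86° = 0.9998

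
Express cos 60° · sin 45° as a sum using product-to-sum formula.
cos 60° sin 45° = (1/2)[sin(60°+45°) - sin(60°-45°)]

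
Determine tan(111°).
tan(111°) = -2.605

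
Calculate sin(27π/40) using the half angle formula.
sin(27π/40) = √((1 - cos 27π/20)/2) = 0.8526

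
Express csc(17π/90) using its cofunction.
csc(17π/90) = sec(π/2 - 17π/90) = sec(14π/45)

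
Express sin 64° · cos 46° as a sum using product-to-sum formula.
sin 64° cos 46° = (1/2)[sin(64°+46°) + sin(64°-46°)]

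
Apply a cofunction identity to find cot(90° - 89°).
cot(90° - 89°) = tan(89°) = 57.29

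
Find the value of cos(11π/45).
cos(11π/45) = 0.7193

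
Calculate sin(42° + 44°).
sin(42° + 44°) = sin 42° cos 44° + cos 42° sin 44° = 0.9976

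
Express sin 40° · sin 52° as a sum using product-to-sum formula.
sin 40° sin 52° = (1/2)[cos(40°-52°) - cos(40°+52°)]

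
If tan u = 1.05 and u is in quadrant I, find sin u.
sin u = 0.7241 (using tan²u + 1 = sec²u)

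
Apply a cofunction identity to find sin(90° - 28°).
sin(90° - 28°) = cos(28°) = 0.8829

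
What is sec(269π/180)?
sec(269π/180) = -57.3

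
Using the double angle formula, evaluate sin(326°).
sin(326°) = 2 sin 163° cos 163° = -0.5592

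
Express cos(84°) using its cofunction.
cos(84°) = sin(90° - 84°) = sin(6°)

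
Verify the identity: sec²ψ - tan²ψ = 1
LHS = 1/cos²ψ - sin²ψ/cos²ψ = (1 - sin²ψ)/cos²ψ = cos²ψ/cos²ψ = 1 = RHS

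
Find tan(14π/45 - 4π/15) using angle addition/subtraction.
tan(14π/45 - 4π/15) = (tan 14π/45 - tan 4π/15)/(1 + tan 14π/45 tan 4π/15) = 0.1405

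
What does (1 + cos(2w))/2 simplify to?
(1 + cos(2w))/2 = cos²w (using Power reduction)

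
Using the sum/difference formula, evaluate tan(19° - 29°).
tan(19° - 29°) = (tan 19° - tan 29°)/(1 + tan 19° tan 29°) = -0.1763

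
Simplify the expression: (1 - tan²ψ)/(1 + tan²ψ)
(1 - tan²ψ)/(1 + tan²ψ) = cos(2ψ) (using Double angle)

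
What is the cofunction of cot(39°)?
cot(39°) = tan(90° - 39°) = tan(51°)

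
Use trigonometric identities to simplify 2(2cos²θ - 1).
2(2cos²θ - 1) = 2(cos(2θ)) (using Double angle)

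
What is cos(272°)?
cos(272°) = 0.0349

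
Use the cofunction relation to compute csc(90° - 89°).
csc(90° - 89°) = sec(89°) = 57.3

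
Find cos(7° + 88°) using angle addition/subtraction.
cos(7° + 88°) = cos 7° cos 88° - sin 7° sin 88° = -0.08716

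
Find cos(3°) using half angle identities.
cos(3°) = √((1 + cos 6°)/2) = 0.9986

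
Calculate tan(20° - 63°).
tan(20° - 63°) = (tan 20° - tan 63°)/(1 + tan 20° tan 63°) = -0.9325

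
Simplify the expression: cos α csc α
cos α csc α = cot α (using Reciprocal + quotient)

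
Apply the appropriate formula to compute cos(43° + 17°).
cos(43° + 17°) = cos 43° cos 17° - sin 43° sin 17° = 1/2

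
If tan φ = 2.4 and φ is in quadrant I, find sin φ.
sin φ = 0.9231 (using tan²φ + 1 = sec²φ)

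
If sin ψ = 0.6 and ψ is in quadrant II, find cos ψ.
cos ψ = -0.8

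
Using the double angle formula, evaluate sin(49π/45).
sin(49π/45) = 2 sin 49π/90 cos 49π/90 = -0.2756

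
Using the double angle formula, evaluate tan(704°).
tan(704°) = 2 tan 352° / (1 - tan²352°) = -0.2867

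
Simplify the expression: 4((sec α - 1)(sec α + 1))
4((sec α - 1)(sec α + 1)) = 4(tan²α) (using Diff. of squares)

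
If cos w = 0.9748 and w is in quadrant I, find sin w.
sin w = 0.2231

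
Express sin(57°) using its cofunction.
sin(57°) = cos(90° - 57°) = cos(33°)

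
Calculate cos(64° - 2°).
cos(64° - 2°) = cos 64° cos 2° + sin 64° sin 2° = 0.4695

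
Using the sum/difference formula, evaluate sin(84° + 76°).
sin(84° + 76°) = sin 84° cos 76° + cos 84° sin 76° = 0.342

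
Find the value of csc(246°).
csc(246°) = -1.095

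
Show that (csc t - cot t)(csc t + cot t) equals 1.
LHS = csc²t - cot²t = (1 + cot²t) - cot²t = 1 = RHS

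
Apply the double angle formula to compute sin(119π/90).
sin(119π/90) = 2 sin 119π/180 cos 119π/180 = -0.848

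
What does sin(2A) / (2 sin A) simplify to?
sin(2A) / (2 sin A) = cos A (using Double angle)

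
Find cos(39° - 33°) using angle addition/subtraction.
cos(39° - 33°) = cos 39° cos 33° + sin 39° sin 33° = 0.9945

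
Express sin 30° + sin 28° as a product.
sin 30° + sin 28° = 2 sin(29°) cos(1°)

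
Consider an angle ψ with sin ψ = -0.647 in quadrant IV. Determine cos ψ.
cos ψ = √(1 - sin²ψ) = 0.7625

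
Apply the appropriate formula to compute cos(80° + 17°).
cos(80° + 17°) = cos 80° cos 17° - sin 80° sin 17° = -0.1219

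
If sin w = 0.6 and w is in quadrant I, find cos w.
cos w = 0.8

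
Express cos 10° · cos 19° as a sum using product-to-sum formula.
cos 10° cos 19° = (1/2)[cos(10°-19°) + cos(10°+19°)]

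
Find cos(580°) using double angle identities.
cos(580°) = cos²290° - sin²290° = -0.766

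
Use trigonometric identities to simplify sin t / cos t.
sin t / cos t = tan t (using Quotient identity)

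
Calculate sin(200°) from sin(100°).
sin(200°) = 2 sin 100° cos 100° = -0.342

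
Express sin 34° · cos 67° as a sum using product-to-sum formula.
sin 34° cos 67° = (1/2)[sin(34°+67°) + sin(34°-67°)]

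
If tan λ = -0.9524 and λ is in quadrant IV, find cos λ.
cos λ = 0.7241 (using tan²λ + 1 = sec²λ)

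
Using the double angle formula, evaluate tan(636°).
tan(636°) = 2 tan 318° / (1 - tan²318°) = -9.514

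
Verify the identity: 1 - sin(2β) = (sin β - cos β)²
RHS = sin²β - 2 sin β cos β + cos²β = (sin²β + cos²β) - 2 sin β cos β = 1 - sin(2β) = LHS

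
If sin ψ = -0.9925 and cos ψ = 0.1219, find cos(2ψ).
cos(2ψ) = cos²ψ - sin²ψ = -0.9702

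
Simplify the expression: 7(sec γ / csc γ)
7(sec γ / csc γ) = 7(tan γ) (using Reciprocal identities)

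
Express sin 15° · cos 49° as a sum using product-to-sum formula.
sin 15° cos 49° = (1/2)[sin(15°+49°) + sin(15°-49°)]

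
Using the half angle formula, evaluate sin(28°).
sin(28°) = √((1 - cos 56°)/2) = 0.4695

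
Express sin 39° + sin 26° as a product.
sin 39° + sin 26° = 2 sin(32.5°) cos(6.5°)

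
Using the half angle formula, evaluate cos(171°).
cos(171°) = -√((1 + cos 342°)/2) = -0.9877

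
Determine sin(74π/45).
sin(74π/45) = -0.8988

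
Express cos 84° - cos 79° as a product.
cos 84° - cos 79° = -2 sin(81.5°) sin(2.5°)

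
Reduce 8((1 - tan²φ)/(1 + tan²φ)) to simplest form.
8((1 - tan²φ)/(1 + tan²φ)) = 8(cos(2φ)) (using Double angle)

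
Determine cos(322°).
cos(322°) = 0.788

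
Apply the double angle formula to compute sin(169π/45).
sin(169π/45) = 2 sin 169π/90 cos 169π/90 = -0.6947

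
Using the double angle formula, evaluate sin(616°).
sin(616°) = 2 sin 308° cos 308° = -0.9703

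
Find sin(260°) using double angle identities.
sin(260°) = 2 sin 130° cos 130° = -0.9848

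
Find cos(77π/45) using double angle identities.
cos(77π/45) = cos²77π/90 - sin²77π/90 = 0.6157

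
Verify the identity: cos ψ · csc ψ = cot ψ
LHS = cos ψ · (1/sin ψ) = cos ψ/sin ψ = cot ψ = RHS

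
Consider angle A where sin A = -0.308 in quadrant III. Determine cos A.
cos A = ±√(1 - sin²A) = -0.9514 (negative in QIII)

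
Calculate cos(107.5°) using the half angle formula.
cos(107.5°) = -√((1 + cos 215°)/2) = -0.3007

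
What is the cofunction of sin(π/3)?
sin(π/3) = cos(π/2 - π/3) = cos(π/6)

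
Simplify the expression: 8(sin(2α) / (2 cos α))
8(sin(2α) / (2 cos α)) = 8(sin α) (using Double angle)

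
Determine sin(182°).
sin(182°) = -0.0349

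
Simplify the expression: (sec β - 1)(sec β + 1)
(sec β - 1)(sec β + 1) = tan²β (using Diff. of squares)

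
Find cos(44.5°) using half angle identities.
cos(44.5°) = √((1 + cos 89°)/2) = 0.7133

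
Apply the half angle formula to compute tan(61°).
tan(61°) = sin 122° / (1 + cos 122°) = 1.804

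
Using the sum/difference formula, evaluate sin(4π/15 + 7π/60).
sin(4π/15 + 7π/60) = sin 4π/15 cos 7π/60 + cos 4π/15 sin 7π/60 = 0.9336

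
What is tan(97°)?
tan(97°) = -8.144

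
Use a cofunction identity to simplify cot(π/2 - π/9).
cot(π/2 - π/9) = tan(π/9)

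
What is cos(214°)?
cos(214°) = -0.829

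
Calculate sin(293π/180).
sin(293π/180) = -0.9205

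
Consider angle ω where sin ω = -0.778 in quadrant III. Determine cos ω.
cos ω = ±√(1 - sin²ω) = -0.6283 (negative in QIII)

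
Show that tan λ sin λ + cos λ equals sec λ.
LHS = sin²λ/cos λ + cos λ = (sin²λ + cos²λ)/cos λ = 1/cos λ = sec λ = RHS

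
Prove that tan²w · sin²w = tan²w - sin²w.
RHS = sin²w/cos²w - sin²w = sin²w(1/cos²w - 1) = sin²w · (1 - cos²w)/cos²w = sin²w · sin²w/cos²w = sin²w · tan²w = LHS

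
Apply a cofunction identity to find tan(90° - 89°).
tan(90° - 89°) = cot(89°) = 0.01746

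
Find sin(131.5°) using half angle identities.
sin(131.5°) = √((1 - cos 263°)/2) = 0.749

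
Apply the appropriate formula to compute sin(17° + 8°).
sin(17° + 8°) = sin 17° cos 8° + cos 17° sin 8° = 0.4226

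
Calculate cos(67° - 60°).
cos(67° - 60°) = cos 67° cos 60° + sin 67° sin 60° = 0.9925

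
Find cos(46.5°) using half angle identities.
cos(46.5°) = √((1 + cos 93°)/2) = 0.6884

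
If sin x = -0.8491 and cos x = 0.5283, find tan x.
tan x = sin x / cos x = -1.607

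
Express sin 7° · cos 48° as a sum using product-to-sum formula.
sin 7° cos 48° = (1/2)[sin(7°+48°) + sin(7°-48°)]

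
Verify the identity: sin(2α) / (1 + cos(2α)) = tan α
LHS = 2 sin α cos α / (2cos²α) = sin α/cos α = tan α = RHS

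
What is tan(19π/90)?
tan(19π/90) = 0.7813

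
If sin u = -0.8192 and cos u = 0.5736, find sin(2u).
sin(2u) = 2 sin u cos u = -0.9398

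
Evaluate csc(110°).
csc(110°) = 1.064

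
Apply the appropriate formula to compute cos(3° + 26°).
cos(3° + 26°) = cos 3° cos 26° - sin 3° sin 26° = 0.8746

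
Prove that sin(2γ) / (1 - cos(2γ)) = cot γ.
LHS = 2 sin γ cos γ / (2sin²γ) = cos γ/sin γ = cot γ = RHS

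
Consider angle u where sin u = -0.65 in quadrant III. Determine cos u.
cos u = ±√(1 - sin²u) = -0.7599 (negative in QIII)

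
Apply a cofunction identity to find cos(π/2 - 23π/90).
cos(π/2 - 23π/90) = sin(23π/90) = 0.7193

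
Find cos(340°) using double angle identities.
cos(340°) = cos²170° - sin²170° = 0.9397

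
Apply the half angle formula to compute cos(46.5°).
cos(46.5°) = √((1 + cos 93°)/2) = 0.6884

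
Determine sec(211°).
sec(211°) = -1.167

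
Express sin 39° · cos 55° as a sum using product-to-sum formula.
sin 39° cos 55° = (1/2)[sin(39°+55°) + sin(39°-55°)]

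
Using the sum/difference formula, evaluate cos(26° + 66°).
cos(26° + 66°) = cos 26° cos 66° - sin 26° sin 66° = -0.0349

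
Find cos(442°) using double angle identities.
cos(442°) = 1 - 2sin²221° = 0.1392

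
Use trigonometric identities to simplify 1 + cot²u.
1 + cot²u = csc²u (using Pythagorean identity)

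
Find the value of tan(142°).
tan(142°) = -0.7813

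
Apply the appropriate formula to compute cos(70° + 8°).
cos(70° + 8°) = cos 70° cos 8° - sin 70° sin 8° = 0.2079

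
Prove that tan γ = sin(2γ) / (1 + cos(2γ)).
RHS = 2 sin γ cos γ / (2cos²γ) = sin γ/cos γ = tan γ = LHS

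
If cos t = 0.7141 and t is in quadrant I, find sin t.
sin t = 0.7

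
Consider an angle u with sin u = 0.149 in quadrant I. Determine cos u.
cos u = √(1 - sin²u) = 0.9888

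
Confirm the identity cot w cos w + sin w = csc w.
LHS = cos²w/sin w + sin w = (cos²w + sin²w)/sin w = 1/sin w = csc w = RHS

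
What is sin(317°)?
sin(317°) = -0.682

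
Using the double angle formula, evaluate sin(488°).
sin(488°) = 2 sin 244° cos 244° = 0.788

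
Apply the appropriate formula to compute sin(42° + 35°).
sin(42° + 35°) = sin 42° cos 35° + cos 42° sin 35° = 0.9744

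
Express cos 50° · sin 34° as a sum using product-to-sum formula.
cos 50° sin 34° = (1/2)[sin(50°+34°) - sin(50°-34°)]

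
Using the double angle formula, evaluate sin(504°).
sin(504°) = 2 sin 252° cos 252° = 0.5878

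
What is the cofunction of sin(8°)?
sin(8°) = cos(90° - 8°) = cos(82°)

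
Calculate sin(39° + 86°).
sin(39° + 86°) = sin 39° cos 86° + cos 39° sin 86° = 0.8192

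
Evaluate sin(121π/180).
sin(121π/180) = 0.8572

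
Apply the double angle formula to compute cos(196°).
cos(196°) = cos²98° - sin²98° = -0.9613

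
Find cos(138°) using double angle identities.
cos(138°) = cos²69° - sin²69° = -0.7431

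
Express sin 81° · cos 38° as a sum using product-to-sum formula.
sin 81° cos 38° = (1/2)[sin(81°+38°) + sin(81°-38°)]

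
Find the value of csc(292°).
csc(292°) = -1.079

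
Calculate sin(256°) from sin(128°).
sin(256°) = 2 sin 128° cos 128° = -0.9703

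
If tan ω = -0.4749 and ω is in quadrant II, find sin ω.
sin ω = 0.429 (using tan²ω + 1 = sec²ω)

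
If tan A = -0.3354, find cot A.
cot A = 1/tan A = -2.982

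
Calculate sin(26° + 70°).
sin(26° + 70°) = sin 26° cos 70° + cos 26° sin 70° = 0.9945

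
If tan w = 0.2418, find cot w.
cot w = 1/tan w = 4.136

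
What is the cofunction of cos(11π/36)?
cos(11π/36) = sin(π/2 - 11π/36) = sin(7π/36)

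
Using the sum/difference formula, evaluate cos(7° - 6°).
cos(7° - 6°) = cos 7° cos 6° + sin 7° sin 6° = 0.9998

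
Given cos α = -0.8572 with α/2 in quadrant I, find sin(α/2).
sin(α/2) = ±√((1 - cos α)/2); positive since α/2 ∈ QI, so sin(α/2) = 0.9636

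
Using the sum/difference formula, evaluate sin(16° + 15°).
sin(16° + 15°) = sin 16° cos 15° + cos 16° sin 15° = 0.515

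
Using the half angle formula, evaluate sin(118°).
sin(118°) = √((1 - cos 236°)/2) = 0.8829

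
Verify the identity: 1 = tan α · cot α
RHS = (sin α/cos α) · (cos α/sin α) = 1 = LHS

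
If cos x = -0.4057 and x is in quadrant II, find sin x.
sin x = 0.914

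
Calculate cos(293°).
cos(293°) = 0.3907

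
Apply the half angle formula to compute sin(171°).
sin(171°) = √((1 - cos 342°)/2) = 0.1564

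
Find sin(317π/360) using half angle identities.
sin(317π/360) = √((1 - cos 317π/180)/2) = 0.3665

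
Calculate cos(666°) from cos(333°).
cos(666°) = cos²333° - sin²333° = 0.5878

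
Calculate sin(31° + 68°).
sin(31° + 68°) = sin 31° cos 68° + cos 31° sin 68° = 0.9877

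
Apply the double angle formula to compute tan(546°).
tan(546°) = 2 tan 273° / (1 - tan²273°) = 0.1051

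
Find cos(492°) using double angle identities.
cos(492°) = 1 - 2sin²246° = -0.6691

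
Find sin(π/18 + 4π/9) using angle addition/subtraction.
sin(π/18 + 4π/9) = sin π/18 cos 4π/9 + cos π/18 sin 4π/9 = 1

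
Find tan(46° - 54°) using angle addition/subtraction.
tan(46° - 54°) = (tan 46° - tan 54°)/(1 + tan 46° tan 54°) = -0.1405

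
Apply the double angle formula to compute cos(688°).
cos(688°) = cos²344° - sin²344° = 0.848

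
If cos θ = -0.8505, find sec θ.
sec θ = 1/cos θ = -1.176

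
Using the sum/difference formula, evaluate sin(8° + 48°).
sin(8° + 48°) = sin 8° cos 48° + cos 8° sin 48° = 0.829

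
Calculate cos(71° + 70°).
cos(71° + 70°) = cos 71° cos 70° - sin 71° sin 70° = -0.7771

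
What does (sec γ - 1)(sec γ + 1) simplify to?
(sec γ - 1)(sec γ + 1) = tan²γ (using Diff. of squares)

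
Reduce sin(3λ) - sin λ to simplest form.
sin(3λ) - sin λ = 2 cos(2λ) sin λ (using Sum-to-product)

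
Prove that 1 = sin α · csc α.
RHS = sin α · (1/sin α) = 1 = LHS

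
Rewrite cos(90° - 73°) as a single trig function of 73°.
cos(90° - 73°) = sin(73°)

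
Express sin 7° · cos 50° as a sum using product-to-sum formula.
sin 7° cos 50° = (1/2)[sin(7°+50°) + sin(7°-50°)]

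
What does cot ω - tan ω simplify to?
cot ω - tan ω = 2 cot(2ω) (using Double angle)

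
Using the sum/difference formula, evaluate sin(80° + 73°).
sin(80° + 73°) = sin 80° cos 73° + cos 80° sin 73° = 0.454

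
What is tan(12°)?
tan(12°) = 0.2126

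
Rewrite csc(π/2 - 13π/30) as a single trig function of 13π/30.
csc(π/2 - 13π/30) = sec(13π/30)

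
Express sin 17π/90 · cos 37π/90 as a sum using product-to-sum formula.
sin 17π/90 cos 37π/90 = (1/2)[sin(17π/90+37π/90) + sin(17π/90-37π/90)]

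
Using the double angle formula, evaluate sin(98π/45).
sin(98π/45) = 2 sin 49π/45 cos 49π/45 = 0.5299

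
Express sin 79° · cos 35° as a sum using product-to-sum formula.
sin 79° cos 35° = (1/2)[sin(79°+35°) + sin(79°-35°)]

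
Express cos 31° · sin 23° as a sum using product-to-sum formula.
cos 31° sin 23° = (1/2)[sin(31°+23°) - sin(31°-23°)]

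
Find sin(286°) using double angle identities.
sin(286°) = 2 sin 143° cos 143° = -0.9613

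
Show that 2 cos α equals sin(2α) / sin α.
RHS = 2 sin α cos α / sin α = 2 cos α = LHS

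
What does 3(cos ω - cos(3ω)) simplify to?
3(cos ω - cos(3ω)) = 3(2 sin(2ω) sin ω) (using Sum-to-product)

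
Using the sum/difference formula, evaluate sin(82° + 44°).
sin(82° + 44°) = sin 82° cos 44° + cos 82° sin 44° = 0.809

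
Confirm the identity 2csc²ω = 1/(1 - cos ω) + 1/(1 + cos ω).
RHS = [(1 + cos ω) + (1 - cos ω)] / [(1 - cos ω)(1 + cos ω)] = 2/(1 - cos²ω) = 2/sin²ω = 2csc²ω = LHS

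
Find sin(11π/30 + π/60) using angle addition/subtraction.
sin(11π/30 + π/60) = sin 11π/30 cos π/60 + cos 11π/30 sin π/60 = 0.9336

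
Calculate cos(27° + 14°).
cos(27° + 14°) = cos 27° cos 14° - sin 27° sin 14° = 0.7547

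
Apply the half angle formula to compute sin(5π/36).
sin(5π/36) = √((1 - cos 5π/18)/2) = 0.4226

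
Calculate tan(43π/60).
tan(43π/60) = -1.235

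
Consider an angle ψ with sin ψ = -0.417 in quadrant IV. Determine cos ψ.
cos ψ = √(1 - sin²ψ) = 0.9089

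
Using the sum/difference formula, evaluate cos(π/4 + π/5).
cos(π/4 + π/5) = cos π/4 cos π/5 - sin π/4 sin π/5 = 0.1564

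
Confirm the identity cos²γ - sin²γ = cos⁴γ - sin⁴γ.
RHS = (cos²γ - sin²γ)(cos²γ + sin²γ) = (cos²γ - sin²γ) · 1 = cos²γ - sin²γ = LHS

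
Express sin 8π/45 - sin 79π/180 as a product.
sin 8π/45 - sin 79π/180 = 2 cos(37π/120) sin(-47π/360)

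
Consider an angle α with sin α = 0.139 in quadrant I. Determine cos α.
cos α = √(1 - sin²α) = 0.9903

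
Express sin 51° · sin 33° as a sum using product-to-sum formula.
sin 51° sin 33° = (1/2)[cos(51°-33°) - cos(51°+33°)]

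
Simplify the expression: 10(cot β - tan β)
10(cot β - tan β) = 10(2 cot(2β)) (using Double angle)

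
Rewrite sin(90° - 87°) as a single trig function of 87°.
sin(90° - 87°) = cos(87°)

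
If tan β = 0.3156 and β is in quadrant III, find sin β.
sin β = -0.301 (using tan²β + 1 = sec²β)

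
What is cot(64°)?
cot(64°) = 0.4877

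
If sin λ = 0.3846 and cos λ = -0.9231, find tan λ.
tan λ = sin λ / cos λ = -0.4166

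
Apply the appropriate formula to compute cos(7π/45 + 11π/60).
cos(7π/45 + 11π/60) = cos 7π/45 cos 11π/60 - sin 7π/45 sin 11π/60 = 0.4848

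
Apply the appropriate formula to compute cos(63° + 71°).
cos(63° + 71°) = cos 63° cos 71° - sin 63° sin 71° = -0.6947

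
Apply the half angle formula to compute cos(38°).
cos(38°) = √((1 + cos 76°)/2) = 0.788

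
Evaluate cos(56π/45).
cos(56π/45) = -0.7193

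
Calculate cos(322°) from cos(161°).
cos(322°) = cos²161° - sin²161° = 0.788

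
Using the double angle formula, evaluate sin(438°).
sin(438°) = 2 sin 219° cos 219° = 0.9781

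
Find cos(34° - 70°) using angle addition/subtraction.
cos(34° - 70°) = cos 34° cos 70° + sin 34° sin 70° = 0.809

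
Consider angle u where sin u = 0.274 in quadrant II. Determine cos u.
cos u = ±√(1 - sin²u) = -0.9617 (negative in QII)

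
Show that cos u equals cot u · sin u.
RHS = (cos u/sin u) · sin u = cos u = LHS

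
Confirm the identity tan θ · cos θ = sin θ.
LHS = (sin θ/cos θ) · cos θ = sin θ = RHS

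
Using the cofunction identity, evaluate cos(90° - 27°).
cos(90° - 27°) = sin(27°) = 0.454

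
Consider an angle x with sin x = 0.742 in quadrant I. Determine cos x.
cos x = √(1 - sin²x) = 0.6704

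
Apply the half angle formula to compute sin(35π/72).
sin(35π/72) = √((1 - cos 35π/36)/2) = 0.999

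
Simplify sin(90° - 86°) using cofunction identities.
sin(90° - 86°) = cos(86°)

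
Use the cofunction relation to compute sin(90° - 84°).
sin(90° - 84°) = cos(84°) = 0.1045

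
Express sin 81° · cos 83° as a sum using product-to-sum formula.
sin 81° cos 83° = (1/2)[sin(81°+83°) + sin(81°-83°)]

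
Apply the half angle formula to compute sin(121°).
sin(121°) = √((1 - cos 242°)/2) = 0.8572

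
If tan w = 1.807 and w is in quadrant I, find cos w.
cos w = 0.4842 (using tan²w + 1 = sec²w)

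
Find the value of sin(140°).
sin(140°) = 0.6428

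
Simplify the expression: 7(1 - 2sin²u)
7(1 - 2sin²u) = 7(cos(2u)) (using Double angle)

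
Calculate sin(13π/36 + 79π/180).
sin(13π/36 + 79π/180) = sin 13π/36 cos 79π/180 + cos 13π/36 sin 79π/180 = 0.5878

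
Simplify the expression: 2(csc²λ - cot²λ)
2(csc²λ - cot²λ) = 2 (using Pythagorean identity)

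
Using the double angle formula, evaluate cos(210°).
cos(210°) = cos²105° - sin²105° = -√3/2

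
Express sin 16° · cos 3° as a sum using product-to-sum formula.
sin 16° cos 3° = (1/2)[sin(16°+3°) + sin(16°-3°)]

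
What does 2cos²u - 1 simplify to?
2cos²u - 1 = cos(2u) (using Double angle)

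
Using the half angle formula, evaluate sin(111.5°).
sin(111.5°) = √((1 - cos 223°)/2) = 0.9304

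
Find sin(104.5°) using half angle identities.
sin(104.5°) = √((1 - cos 209°)/2) = 0.9681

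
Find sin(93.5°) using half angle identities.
sin(93.5°) = √((1 - cos 187°)/2) = 0.9981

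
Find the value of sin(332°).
sin(332°) = -0.4695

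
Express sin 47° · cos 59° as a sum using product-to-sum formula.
sin 47° cos 59° = (1/2)[sin(47°+59°) + sin(47°-59°)]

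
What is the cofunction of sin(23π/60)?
sin(23π/60) = cos(π/2 - 23π/60) = cos(7π/60)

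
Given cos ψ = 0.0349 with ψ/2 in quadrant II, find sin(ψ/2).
sin(ψ/2) = ±√((1 - cos ψ)/2); positive since ψ/2 ∈ QII, so sin(ψ/2) = 0.6947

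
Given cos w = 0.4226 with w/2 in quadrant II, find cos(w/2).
cos(w/2) = ±√((1 + cos w)/2); negative since w/2 ∈ QII, so cos(w/2) = -0.8434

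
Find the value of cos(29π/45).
cos(29π/45) = -0.4384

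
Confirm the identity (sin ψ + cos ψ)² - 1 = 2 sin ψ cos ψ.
LHS = sin²ψ + 2 sin ψ cos ψ + cos²ψ - 1 = (sin²ψ + cos²ψ) + 2 sin ψ cos ψ - 1 = 1 + 2 sin ψ cos ψ - 1 = 2 sin ψ cos ψ = RHS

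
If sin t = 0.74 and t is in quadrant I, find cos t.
cos t = 0.6726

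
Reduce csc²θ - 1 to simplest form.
csc²θ - 1 = cot²θ (using Pythagorean identity)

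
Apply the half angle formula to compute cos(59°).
cos(59°) = √((1 + cos 118°)/2) = 0.515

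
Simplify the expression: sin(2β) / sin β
sin(2β) / sin β = 2 cos β (using Double angle)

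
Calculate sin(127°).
sin(127°) = 0.7986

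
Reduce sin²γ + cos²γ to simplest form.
sin²γ + cos²γ = 1 (using Pythagorean identity)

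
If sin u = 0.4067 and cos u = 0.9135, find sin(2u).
sin(2u) = 2 sin u cos u = 0.743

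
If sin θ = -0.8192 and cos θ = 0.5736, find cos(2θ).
cos(2θ) = cos²θ - sin²θ = -0.3421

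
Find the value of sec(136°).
sec(136°) = -1.39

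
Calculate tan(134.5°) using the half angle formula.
tan(134.5°) = sin 269° / (1 + cos 269°) = -1.018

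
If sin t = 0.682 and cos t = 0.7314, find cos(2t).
cos(2t) = cos²t - sin²t = 0.06982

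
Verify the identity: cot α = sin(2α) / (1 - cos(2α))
RHS = 2 sin α cos α / (2sin²α) = cos α/sin α = cot α = LHS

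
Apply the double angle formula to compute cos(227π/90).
cos(227π/90) = cos²227π/180 - sin²227π/180 = -0.06976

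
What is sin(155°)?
sin(155°) = 0.4226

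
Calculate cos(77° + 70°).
cos(77° + 70°) = cos 77° cos 70° - sin 77° sin 70° = -0.8387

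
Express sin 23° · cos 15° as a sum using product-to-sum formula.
sin 23° cos 15° = (1/2)[sin(23°+15°) + sin(23°-15°)]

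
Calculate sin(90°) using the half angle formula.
sin(90°) = √((1 - cos 180°)/2) = 1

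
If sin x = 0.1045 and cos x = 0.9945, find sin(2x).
sin(2x) = 2 sin x cos x = 0.2079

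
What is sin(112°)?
sin(112°) = 0.9272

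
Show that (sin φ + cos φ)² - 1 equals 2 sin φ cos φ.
LHS = sin²φ + 2 sin φ cos φ + cos²φ - 1 = (sin²φ + cos²φ) + 2 sin φ cos φ - 1 = 1 + 2 sin φ cos φ - 1 = 2 sin φ cos φ = RHS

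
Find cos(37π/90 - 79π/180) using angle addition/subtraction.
cos(37π/90 - 79π/180) = cos 37π/90 cos 79π/180 + sin 37π/90 sin 79π/180 = 0.9962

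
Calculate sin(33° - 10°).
sin(33° - 10°) = sin 33° cos 10° - cos 33° sin 10° = 0.3907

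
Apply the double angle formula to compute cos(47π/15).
cos(47π/15) = cos²47π/30 - sin²47π/30 = -0.9135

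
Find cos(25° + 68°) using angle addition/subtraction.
cos(25° + 68°) = cos 25° cos 68° - sin 25° sin 68° = -0.05234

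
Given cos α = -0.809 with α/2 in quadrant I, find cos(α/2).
cos(α/2) = ±√((1 + cos α)/2); positive since α/2 ∈ QI, so cos(α/2) = 0.309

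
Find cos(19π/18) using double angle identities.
cos(19π/18) = cos²19π/36 - sin²19π/36 = -0.9848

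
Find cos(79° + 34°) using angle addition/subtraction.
cos(79° + 34°) = cos 79° cos 34° - sin 79° sin 34° = -0.3907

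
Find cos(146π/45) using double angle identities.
cos(146π/45) = cos²73π/45 - sin²73π/45 = -0.7193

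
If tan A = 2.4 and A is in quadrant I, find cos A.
cos A = 0.3846 (using tan²A + 1 = sec²A)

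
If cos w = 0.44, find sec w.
sec w = 1/cos w = 2.273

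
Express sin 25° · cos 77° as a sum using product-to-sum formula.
sin 25° cos 77° = (1/2)[sin(25°+77°) + sin(25°-77°)]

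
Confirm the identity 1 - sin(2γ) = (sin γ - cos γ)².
RHS = sin²γ - 2 sin γ cos γ + cos²γ = (sin²γ + cos²γ) - 2 sin γ cos γ = 1 - sin(2γ) = LHS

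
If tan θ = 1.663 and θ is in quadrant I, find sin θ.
sin θ = 0.857 (using tan²θ + 1 = sec²θ)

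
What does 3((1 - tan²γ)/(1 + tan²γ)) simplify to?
3((1 - tan²γ)/(1 + tan²γ)) = 3(cos(2γ)) (using Double angle)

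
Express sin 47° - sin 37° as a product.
sin 47° - sin 37° = 2 cos(42°) sin(5°)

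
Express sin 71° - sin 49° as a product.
sin 71° - sin 49° = 2 cos(60°) sin(11°)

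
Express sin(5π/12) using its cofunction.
sin(5π/12) = cos(π/2 - 5π/12) = cos(π/12)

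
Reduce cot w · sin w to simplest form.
cot w · sin w = cos w (using Quotient identity)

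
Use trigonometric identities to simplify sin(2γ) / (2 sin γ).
sin(2γ) / (2 sin γ) = cos γ (using Double angle)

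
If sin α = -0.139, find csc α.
csc α = 1/sin α = -7.194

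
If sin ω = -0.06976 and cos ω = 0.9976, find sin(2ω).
sin(2ω) = 2 sin ω cos ω = -0.1392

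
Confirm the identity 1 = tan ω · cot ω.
RHS = (sin ω/cos ω) · (cos ω/sin ω) = 1 = LHS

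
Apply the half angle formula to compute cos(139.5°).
cos(139.5°) = -√((1 + cos 279°)/2) = -0.7604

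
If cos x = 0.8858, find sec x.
sec x = 1/cos x = 1.129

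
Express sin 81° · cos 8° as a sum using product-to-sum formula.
sin 81° cos 8° = (1/2)[sin(81°+8°) + sin(81°-8°)]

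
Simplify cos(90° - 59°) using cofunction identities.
cos(90° - 59°) = sin(59°)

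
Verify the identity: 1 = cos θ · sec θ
RHS = cos θ · (1/cos θ) = 1 = LHS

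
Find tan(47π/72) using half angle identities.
tan(47π/72) = sin 47π/36 / (1 + cos 47π/36) = -1.921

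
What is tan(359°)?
tan(359°) = -0.01746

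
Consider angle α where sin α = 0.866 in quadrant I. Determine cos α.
cos α = √(1 - sin²α) = 0.5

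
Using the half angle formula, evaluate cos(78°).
cos(78°) = √((1 + cos 156°)/2) = 0.2079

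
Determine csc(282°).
csc(282°) = -1.022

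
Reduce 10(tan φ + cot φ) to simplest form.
10(tan φ + cot φ) = 10(sec φ csc φ) (using Quotient identities)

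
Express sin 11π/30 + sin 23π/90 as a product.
sin 11π/30 + sin 23π/90 = 2 sin(14π/45) cos(π/18)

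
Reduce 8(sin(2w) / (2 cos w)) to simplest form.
8(sin(2w) / (2 cos w)) = 8(sin w) (using Double angle)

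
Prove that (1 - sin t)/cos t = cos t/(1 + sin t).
LHS = (1 - sin t)(1 + sin t) / (cos t(1 + sin t)) = (1 - sin²t) / (cos t(1 + sin t)) = cos²t / (cos t(1 + sin t)) = cos t/(1 + sin t) = RHS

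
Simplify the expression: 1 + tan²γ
1 + tan²γ = sec²γ (using Pythagorean identity)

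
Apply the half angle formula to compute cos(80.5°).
cos(80.5°) = √((1 + cos 161°)/2) = 0.165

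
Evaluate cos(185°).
cos(185°) = -0.9962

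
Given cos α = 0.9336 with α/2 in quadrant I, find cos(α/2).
cos(α/2) = ±√((1 + cos α)/2); positive since α/2 ∈ QI, so cos(α/2) = 0.9833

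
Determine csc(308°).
csc(308°) = -1.269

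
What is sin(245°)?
sin(245°) = -0.9063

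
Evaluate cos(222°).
cos(222°) = -0.7431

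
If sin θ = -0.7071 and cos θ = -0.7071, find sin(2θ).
sin(2θ) = 2 sin θ cos θ = 1.0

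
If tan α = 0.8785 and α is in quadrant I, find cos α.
cos α = 0.7513 (using tan²α + 1 = sec²α)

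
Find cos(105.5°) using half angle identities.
cos(105.5°) = -√((1 + cos 211°)/2) = -0.2672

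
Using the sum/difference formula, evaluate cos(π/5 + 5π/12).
cos(π/5 + 5π/12) = cos π/5 cos 5π/12 - sin π/5 sin 5π/12 = -0.3584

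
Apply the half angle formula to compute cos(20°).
cos(20°) = √((1 + cos 40°)/2) = 0.9397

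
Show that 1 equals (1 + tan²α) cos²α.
RHS = sec²α · cos²α = (1/cos²α) · cos²α = 1 = LHS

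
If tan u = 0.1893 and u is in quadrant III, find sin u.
sin u = -0.186 (using tan²u + 1 = sec²u)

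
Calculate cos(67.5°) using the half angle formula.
cos(67.5°) = √((1 + cos 135°)/2) = √(2-√2)/2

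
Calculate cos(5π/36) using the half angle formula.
cos(5π/36) = √((1 + cos 5π/18)/2) = 0.9063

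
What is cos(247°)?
cos(247°) = -0.3907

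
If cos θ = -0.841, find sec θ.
sec θ = 1/cos θ = -1.189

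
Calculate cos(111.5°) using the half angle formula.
cos(111.5°) = -√((1 + cos 223°)/2) = -0.3665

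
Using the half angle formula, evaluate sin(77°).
sin(77°) = √((1 - cos 154°)/2) = 0.9744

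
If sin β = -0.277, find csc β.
csc β = 1/sin β = -3.61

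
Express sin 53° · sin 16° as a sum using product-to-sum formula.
sin 53° sin 16° = (1/2)[cos(53°-16°) - cos(53°+16°)]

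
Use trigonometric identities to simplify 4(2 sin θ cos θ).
4(2 sin θ cos θ) = 4(sin(2θ)) (using Double angle)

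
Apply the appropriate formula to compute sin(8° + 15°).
sin(8° + 15°) = sin 8° cos 15° + cos 8° sin 15° = 0.3907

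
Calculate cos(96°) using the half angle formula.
cos(96°) = -√((1 + cos 192°)/2) = -0.1045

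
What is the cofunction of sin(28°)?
sin(28°) = cos(90° - 28°) = cos(62°)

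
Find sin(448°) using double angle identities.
sin(448°) = 2 sin 224° cos 224° = 0.9994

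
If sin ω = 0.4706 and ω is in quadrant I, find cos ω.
cos ω = 0.8823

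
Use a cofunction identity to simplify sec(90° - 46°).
sec(90° - 46°) = csc(46°)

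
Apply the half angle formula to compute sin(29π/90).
sin(29π/90) = √((1 - cos 29π/45)/2) = 0.848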